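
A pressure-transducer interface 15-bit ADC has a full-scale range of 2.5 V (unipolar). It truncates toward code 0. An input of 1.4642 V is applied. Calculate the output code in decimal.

code 19191

LSB = 2.5 V / 32768 = 76.29 µV.
(V_in − V_low)/LSB = (1.4642 − 0) / 7.62939e-05 = 19191.562.
So the output code is 19191.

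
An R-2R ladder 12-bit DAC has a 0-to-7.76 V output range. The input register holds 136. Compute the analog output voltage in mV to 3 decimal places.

LSB = 7.76 V / 2^12 = 1.895 mV.
V_out = 0 + 136 × 0.00189453 V = 0.257656 V.
= 257.656 mV.

257.656 mV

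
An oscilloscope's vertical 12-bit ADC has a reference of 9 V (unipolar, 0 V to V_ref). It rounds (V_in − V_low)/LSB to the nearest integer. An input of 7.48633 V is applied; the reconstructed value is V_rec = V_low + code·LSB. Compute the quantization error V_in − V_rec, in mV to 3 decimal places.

0.246 mV

LSB = 9/2^12 = 2.197 mV.
Scaled input = 3407.1120 LSBs, so code = 3407.
Reconstructed: 7.486084 V.
V_in − V_rec = 0.000246016 V = 0.246 mV.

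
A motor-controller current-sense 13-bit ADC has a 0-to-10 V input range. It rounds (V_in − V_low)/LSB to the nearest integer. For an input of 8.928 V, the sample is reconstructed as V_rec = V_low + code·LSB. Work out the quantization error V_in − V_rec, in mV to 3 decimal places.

Step size: 10 V ÷ 2^13 = 1.221 mV.
Scaled input = 7313.8176 LSBs, so code = 7314.
V_rec = 0 + 7314·0.0012207 = 8.9282227 V.
Error = 8.928 − 8.9282227 = -0.000222656 V = -0.223 mV.

-0.223 mV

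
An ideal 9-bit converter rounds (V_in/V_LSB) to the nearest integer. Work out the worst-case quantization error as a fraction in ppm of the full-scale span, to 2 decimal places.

Rounding → worst-case error = ½ LSB = V_FS/2^10, so 1e+06/1024 = 976.562 ppm of full scale.

976.56 ppm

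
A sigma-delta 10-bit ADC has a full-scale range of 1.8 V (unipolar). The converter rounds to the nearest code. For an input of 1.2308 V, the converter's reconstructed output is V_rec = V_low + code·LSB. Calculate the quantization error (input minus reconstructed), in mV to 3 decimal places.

One LSB is 1.8 V / 1024 = 1.758 mV.
(1.2308 − 0)/0.00175781 = 700.1884; round gives code 700.
Reconstructed: 1.2304688 V.
Difference: 0.00033125 V → 0.331 mV.

0.331 mV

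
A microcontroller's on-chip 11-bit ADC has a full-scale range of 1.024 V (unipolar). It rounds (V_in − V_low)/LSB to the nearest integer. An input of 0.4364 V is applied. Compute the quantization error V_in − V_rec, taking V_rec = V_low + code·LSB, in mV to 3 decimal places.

Step size: 1.024 V ÷ 2^11 = 0.500 mV.
Scaled input = 872.8000 LSBs, so code = 873.
Code 873 maps back to 0 + 873×0.0005 V = 0.4365 V.
V_in − V_rec = -0.0001 V = -0.100 mV.

-0.100 mV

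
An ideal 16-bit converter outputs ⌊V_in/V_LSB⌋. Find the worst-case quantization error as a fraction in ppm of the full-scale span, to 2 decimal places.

15.26 ppm

Truncating → worst-case error = 1 LSB = V_FS/2^16, so 1e+06/65536 = 15.2588 ppm of full scale.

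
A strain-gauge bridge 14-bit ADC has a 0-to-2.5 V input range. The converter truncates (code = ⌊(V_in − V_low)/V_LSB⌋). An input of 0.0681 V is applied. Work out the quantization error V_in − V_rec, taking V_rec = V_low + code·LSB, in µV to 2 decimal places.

Step size: 2.5 V ÷ 2^14 = 152.59 µV.
(V_in − V_low)/LSB = (0.0681 − 0)/0.000152588 = 446.3002 → code 446 (floor).
Code 446 maps back to 0 + 446×0.000152588 V = 0.068054199 V.
V_in − V_rec = 4.58008e-05 V = 45.80 µV.

45.80 µV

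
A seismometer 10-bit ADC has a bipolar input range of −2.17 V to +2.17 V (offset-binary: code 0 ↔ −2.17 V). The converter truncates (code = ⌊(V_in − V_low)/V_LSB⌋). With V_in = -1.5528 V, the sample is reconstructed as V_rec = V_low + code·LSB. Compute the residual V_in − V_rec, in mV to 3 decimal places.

Step size: 4.34 V ÷ 2^10 = 4.238 mV.
Scaled input = 145.6251 LSBs, so code = 145.
V_rec = (−2.17) + 145·0.00423828 = -1.5554492 V.
Error = -1.5528 − (−1.5554492) = 0.00264922 V = 2.649 mV.

2.649 mV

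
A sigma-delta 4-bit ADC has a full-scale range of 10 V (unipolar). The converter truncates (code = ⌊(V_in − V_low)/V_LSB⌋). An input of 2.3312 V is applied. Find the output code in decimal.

code 3

Full-scale span = 10 V; LSB = 10/2^4 = 0.6250 V.
(V_in − V_low)/LSB = (2.3312 − 0) / 0.625 = 3.730.
So the output code is 3.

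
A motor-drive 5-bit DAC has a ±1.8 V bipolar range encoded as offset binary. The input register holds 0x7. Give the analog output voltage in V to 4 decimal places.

LSB = 3.6 V / 2^5 = 112.500 mV.
Code 0x7 = 7 decimal.
V_out = (−1.8) + 7 × 0.1125 V = -1.0125 V.

-1.0125 V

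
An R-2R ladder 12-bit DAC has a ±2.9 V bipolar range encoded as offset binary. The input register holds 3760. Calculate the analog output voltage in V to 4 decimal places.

LSB = 5.8 V / 2^12 = 1.416 mV.
V_out = (−2.9) + 3760 × 0.00141602 V = 2.42422 V.

2.4242 V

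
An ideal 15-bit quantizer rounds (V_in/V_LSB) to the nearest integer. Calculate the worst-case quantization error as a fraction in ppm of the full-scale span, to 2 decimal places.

Rounding → worst-case error = ½ LSB = V_FS/2^16, so 1e+06/65536 = 15.2588 ppm of full scale.

15.26 ppm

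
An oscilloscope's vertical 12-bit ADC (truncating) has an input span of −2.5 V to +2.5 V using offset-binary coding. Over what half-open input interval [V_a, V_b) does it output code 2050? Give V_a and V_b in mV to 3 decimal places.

LSB = 5/2^12 = 1.221 mV.
V_a = V_low + 2050·LSB = 0.00244141 V; V_b = V_low + 2051·LSB = 0.00366211 V.

[2.441 mV, 3.662 mV)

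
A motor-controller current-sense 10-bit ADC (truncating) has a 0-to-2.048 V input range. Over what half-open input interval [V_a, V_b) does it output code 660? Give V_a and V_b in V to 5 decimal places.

[1.32000 V, 1.32200 V)

LSB = 2.048/2^10 = 2.000 mV.
V_a = V_low + 660·LSB = 1.32 V; V_b = V_low + 661·LSB = 1.322 V.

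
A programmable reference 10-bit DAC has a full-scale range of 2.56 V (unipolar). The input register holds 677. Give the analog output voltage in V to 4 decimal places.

LSB = 2.56 V / 2^10 = 2.500 mV.
V_out = 0 + 677 × 0.0025 V = 1.6925 V.

1.6925 V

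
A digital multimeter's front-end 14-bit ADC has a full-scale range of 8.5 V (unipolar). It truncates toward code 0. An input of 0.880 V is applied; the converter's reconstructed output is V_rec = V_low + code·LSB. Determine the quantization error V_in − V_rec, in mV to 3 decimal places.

One LSB is 8.5 V / 16384 = 0.519 mV.
(0.880 − 0)/0.000518799 = 1696.2259; ⌊·⌋ gives code 1696.
Reconstructed: 0.87988281 V.
Error = 0.880 − 0.87988281 = 0.000117187 V = 0.117 mV.

0.117 mV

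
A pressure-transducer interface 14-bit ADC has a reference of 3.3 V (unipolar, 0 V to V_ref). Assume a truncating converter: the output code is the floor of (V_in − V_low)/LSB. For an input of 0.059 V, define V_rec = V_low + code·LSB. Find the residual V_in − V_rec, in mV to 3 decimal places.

0.187 mV

LSB = 3.3/2^14 = 201.42 µV.
Scaled input = 292.9261 LSBs, so code = 292.
Reconstructed: 0.058813477 V.
Difference: 0.000186523 V → 0.187 mV.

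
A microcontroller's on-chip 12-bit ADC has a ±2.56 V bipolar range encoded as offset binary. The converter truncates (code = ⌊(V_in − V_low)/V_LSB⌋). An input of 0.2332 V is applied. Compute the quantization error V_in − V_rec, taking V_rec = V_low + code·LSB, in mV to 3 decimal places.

0.700 mV

Step size: 5.12 V ÷ 2^12 = 1.250 mV.
(0.2332 − (−2.56))/0.00125 = 2234.5600; ⌊·⌋ gives code 2234.
Reconstructed: 0.2325 V.
Error = 0.2332 − 0.2325 = 0.0007 V = 0.700 mV.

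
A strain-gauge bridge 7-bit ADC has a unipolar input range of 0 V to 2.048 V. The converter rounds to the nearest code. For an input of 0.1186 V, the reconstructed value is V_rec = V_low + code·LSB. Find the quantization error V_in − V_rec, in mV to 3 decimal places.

Step size: 2.048 V ÷ 2^7 = 16.000 mV.
(V_in − V_low)/LSB = (0.1186 − 0)/0.016 = 7.4125 → code 7 (round).
Code 7 maps back to 0 + 7×0.016 V = 0.112 V.
Difference: 0.0066 V → 6.600 mV.

6.600 mV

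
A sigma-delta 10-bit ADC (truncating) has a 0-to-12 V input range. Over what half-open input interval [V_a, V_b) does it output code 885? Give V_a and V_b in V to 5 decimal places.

[10.37109 V, 10.38281 V)

LSB = 12/2^10 = 11.719 mV.
V_a = V_low + 885·LSB = 10.3711 V; V_b = V_low + 886·LSB = 10.3828 V.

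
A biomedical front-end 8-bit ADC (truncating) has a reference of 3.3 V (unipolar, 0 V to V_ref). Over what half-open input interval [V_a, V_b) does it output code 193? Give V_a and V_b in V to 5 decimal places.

LSB = 3.3/2^8 = 12.891 mV.
V_a = V_low + 193·LSB = 2.48789 V; V_b = V_low + 194·LSB = 2.50078 V.

[2.48789 V, 2.50078 V)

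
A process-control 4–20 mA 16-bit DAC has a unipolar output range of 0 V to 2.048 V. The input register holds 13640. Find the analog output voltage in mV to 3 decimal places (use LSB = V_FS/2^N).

LSB = 2.048 V / 2^16 = 31.25 µV.
V_out = 0 + 13640 × 3.125e-05 V = 0.42625 V.
= 426.250 mV.

426.250 mV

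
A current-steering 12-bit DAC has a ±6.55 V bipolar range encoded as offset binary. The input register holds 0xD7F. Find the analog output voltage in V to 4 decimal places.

4.4999 V

LSB = 13.1 V / 2^12 = 3.198 mV.
Code 0xD7F = 3455 decimal.
V_out = (−6.55) + 3455 × 0.00319824 V = 4.49993 V.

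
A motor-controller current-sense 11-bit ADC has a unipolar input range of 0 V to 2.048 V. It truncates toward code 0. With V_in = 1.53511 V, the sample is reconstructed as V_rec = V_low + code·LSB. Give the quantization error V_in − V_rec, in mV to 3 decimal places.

0.110 mV

Step size: 2.048 V ÷ 2^11 = 1.000 mV.
Scaled input = 1535.1100 LSBs, so code = 1535.
V_rec = 0 + 1535·0.001 = 1.535 V.
Difference: 0.00011 V → 0.110 mV.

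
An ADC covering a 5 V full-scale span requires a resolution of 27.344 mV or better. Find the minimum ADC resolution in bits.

8 bits

Number of steps required ≥ 5 V / 27.344 mV = 182.86.
Need 2^N ≥ 182.86; 2^7 = 128, 2^8 = 256.
Minimum N = 8.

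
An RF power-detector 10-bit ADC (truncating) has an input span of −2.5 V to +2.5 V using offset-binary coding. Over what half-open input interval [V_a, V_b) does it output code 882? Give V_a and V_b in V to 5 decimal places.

[1.80664 V, 1.81152 V)

LSB = 5/2^10 = 4.883 mV.
V_a = V_low + 882·LSB = 1.80664 V; V_b = V_low + 883·LSB = 1.81152 V.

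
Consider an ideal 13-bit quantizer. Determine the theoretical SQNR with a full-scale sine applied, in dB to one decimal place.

80.0 dB

SNR ≈ 6.02·N + 1.76 dB = 6.02·13 + 1.76 = 80.02 dB.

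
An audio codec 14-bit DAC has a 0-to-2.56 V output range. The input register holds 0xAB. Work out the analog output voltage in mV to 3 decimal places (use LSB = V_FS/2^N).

26.719 mV

LSB = 2.56 V / 2^14 = 156.25 µV.
Code 0xAB = 171 decimal.
V_out = 0 + 171 × 0.00015625 V = 0.0267187 V.
= 26.719 mV.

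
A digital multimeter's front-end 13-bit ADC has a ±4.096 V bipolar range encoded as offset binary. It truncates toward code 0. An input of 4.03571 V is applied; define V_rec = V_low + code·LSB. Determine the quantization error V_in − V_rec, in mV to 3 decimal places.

0.710 mV

Step size: 8.192 V ÷ 2^13 = 1.000 mV.
(4.03571 − (−4.096))/0.001 = 8131.7100; ⌊·⌋ gives code 8131.
V_rec = (−4.096) + 8131·0.001 = 4.035 V.
V_in − V_rec = 0.00071 V = 0.710 mV.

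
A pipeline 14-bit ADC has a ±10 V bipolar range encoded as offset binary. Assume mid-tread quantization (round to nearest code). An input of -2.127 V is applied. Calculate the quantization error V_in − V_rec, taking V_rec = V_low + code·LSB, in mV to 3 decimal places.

-0.535 mV

LSB = 20/2^14 = 1.221 mV.
(V_in − V_low)/LSB = (-2.127 − (−10))/0.0012207 = 6449.5616 → code 6450 (round).
Reconstructed: -2.1264648 V.
Difference: -0.000535156 V → -0.535 mV.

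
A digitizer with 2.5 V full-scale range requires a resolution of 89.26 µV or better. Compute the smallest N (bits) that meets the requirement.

Number of steps required ≥ 2.5 V / 89.26 µV = 28008.07.
Need 2^N ≥ 28008.07; 2^14 = 16384, 2^15 = 32768.
Minimum N = 15.

15 bits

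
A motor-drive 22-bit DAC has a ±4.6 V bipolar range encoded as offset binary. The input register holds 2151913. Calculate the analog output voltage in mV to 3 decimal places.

LSB = 9.2 V / 2^22 = 2.19 µV.
V_out = (−4.6) + 2151913 × 2.19345e-06 V = 0.120116 V.
= 120.116 mV.

120.116 mV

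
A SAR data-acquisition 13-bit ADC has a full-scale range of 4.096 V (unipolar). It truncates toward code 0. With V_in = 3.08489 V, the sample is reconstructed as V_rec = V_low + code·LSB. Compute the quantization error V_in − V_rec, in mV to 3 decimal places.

0.390 mV

One LSB is 4.096 V / 8192 = 0.500 mV.
(V_in − V_low)/LSB = (3.08489 − 0)/0.0005 = 6169.7800 → code 6169 (floor).
Code 6169 maps back to 0 + 6169×0.0005 V = 3.0845 V.
Difference: 0.00039 V → 0.390 mV.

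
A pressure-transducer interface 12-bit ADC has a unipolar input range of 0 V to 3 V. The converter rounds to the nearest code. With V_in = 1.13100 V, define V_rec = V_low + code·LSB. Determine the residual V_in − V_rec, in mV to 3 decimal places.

0.141 mV

LSB = 3/2^12 = 0.732 mV.
(1.13100 − 0)/0.000732422 = 1544.1920; round gives code 1544.
Reconstructed: 1.1308594 V.
V_in − V_rec = 0.000140625 V = 0.141 mV.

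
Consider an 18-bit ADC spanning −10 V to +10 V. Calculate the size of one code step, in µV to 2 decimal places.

76.29 µV

Full-scale span = 20 V.
LSB = 20 / 2^18 = 20 / 262144 = 7.62939e-05 V = 76.29 µV.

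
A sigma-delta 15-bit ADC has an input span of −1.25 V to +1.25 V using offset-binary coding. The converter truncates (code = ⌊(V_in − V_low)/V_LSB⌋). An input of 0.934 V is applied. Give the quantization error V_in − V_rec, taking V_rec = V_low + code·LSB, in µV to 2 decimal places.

9.52 µV

One LSB is 2.5 V / 32768 = 76.29 µV.
(V_in − V_low)/LSB = (0.934 − (−1.25))/7.62939e-05 = 28626.1248 → code 28626 (floor).
Code 28626 maps back to (−1.25) + 28626×7.62939e-05 V = 0.93399048 V.
V_in − V_rec = 9.52148e-06 V = 9.52 µV.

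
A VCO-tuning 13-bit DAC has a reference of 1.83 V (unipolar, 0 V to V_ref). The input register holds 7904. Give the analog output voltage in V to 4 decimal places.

LSB = 1.83 V / 2^13 = 223.39 µV.
V_out = 0 + 7904 × 0.000223389 V = 1.76566 V.

1.7657 V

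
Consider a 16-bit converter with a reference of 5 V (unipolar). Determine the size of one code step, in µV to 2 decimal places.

Full-scale span = 5 V.
LSB = 5 / 2^16 = 5 / 65536 = 7.62939e-05 V = 76.29 µV.

76.29 µV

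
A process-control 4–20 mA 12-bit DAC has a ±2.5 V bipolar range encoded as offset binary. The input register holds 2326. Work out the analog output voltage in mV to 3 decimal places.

LSB = 5 V / 2^12 = 1.221 mV.
V_out = (−2.5) + 2326 × 0.0012207 V = 0.339355 V.
= 339.355 mV.

339.355 mV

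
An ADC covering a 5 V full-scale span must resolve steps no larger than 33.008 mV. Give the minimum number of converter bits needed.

8 bits

Number of steps required ≥ 5 V / 33.008 mV = 151.48.
Need 2^N ≥ 151.48; 2^7 = 128, 2^8 = 256.
Minimum N = 8.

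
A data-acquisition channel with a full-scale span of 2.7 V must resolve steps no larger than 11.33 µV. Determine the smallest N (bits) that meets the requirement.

Number of steps required ≥ 2.7 V / 11.33 µV = 238305.38.
Need 2^N ≥ 238305.38; 2^17 = 131072, 2^18 = 262144.
Minimum N = 18.

18 bits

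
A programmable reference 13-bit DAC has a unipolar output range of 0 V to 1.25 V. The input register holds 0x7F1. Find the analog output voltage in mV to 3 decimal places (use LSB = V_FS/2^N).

LSB = 1.25 V / 2^13 = 152.59 µV.
Code 0x7F1 = 2033 decimal.
V_out = 0 + 2033 × 0.000152588 V = 0.310211 V.
= 310.211 mV.

310.211 mV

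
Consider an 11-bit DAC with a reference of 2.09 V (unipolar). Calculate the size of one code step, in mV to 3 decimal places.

Full-scale span = 2.09 V.
LSB = 2.09 / 2^11 = 2.09 / 2048 = 0.00102051 V = 1.021 mV.

1.021 mV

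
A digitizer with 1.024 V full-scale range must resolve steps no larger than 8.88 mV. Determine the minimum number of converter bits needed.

Number of steps required ≥ 1.024 V / 8.88 mV = 115.32.
Need 2^N ≥ 115.32; 2^6 = 64, 2^7 = 128.
Minimum N = 7.

7 bits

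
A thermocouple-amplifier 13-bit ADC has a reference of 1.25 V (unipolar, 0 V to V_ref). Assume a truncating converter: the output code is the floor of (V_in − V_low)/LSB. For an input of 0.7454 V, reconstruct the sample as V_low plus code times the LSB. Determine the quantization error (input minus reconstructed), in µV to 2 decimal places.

Step size: 1.25 V ÷ 2^13 = 152.59 µV.
(V_in − V_low)/LSB = (0.7454 − 0)/0.000152588 = 4885.0534 → code 4885 (floor).
V_rec = 0 + 4885·0.000152588 = 0.74539185 V.
Difference: 8.1543e-06 V → 8.15 µV.

8.15 µV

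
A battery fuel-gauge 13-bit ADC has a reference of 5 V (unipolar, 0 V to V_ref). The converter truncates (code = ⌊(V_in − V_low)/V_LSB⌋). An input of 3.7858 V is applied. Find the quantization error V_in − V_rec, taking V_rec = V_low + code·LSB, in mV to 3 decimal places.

One LSB is 5 V / 8192 = 0.610 mV.
(V_in − V_low)/LSB = (3.7858 − 0)/0.000610352 = 6202.6547 → code 6202 (floor).
Code 6202 maps back to 0 + 6202×0.000610352 V = 3.7854004 V.
V_in − V_rec = 0.000399609 V = 0.400 mV.

0.400 mV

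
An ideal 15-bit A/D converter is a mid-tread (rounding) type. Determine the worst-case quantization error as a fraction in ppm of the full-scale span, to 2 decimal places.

Rounding → worst-case error = ½ LSB = V_FS/2^16, so 1e+06/65536 = 15.2588 ppm of full scale.

15.26 ppm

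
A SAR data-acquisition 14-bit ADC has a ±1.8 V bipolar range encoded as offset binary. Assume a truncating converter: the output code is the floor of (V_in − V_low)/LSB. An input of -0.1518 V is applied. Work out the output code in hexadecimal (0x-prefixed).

With 16384 levels over 3.6 V, one step is 219.73 µV.
(-0.1518 − (−1.8)) / 0.000219727 = 7501.141 LSBs.
So the output code is 7501.
In hexadecimal (0x-prefixed): 0x1D4D.

code 0x1D4D (decimal 7501)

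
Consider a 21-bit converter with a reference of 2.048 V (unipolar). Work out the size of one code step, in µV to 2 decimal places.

0.98 µV

Full-scale span = 2.048 V.
LSB = 2.048 / 2^21 = 2.048 / 2097152 = 9.76563e-07 V = 0.98 µV.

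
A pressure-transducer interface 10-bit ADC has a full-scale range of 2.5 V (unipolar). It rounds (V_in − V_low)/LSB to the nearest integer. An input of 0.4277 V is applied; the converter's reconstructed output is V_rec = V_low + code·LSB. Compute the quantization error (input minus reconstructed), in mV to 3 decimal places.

LSB = 2.5/2^10 = 2.441 mV.
(0.4277 − 0)/0.00244141 = 175.1859; round gives code 175.
Reconstructed: 0.42724609 V.
Difference: 0.000453906 V → 0.454 mV.

0.454 mV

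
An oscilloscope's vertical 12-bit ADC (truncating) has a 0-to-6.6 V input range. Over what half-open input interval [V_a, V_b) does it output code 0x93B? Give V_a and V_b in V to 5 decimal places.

LSB = 6.6/2^12 = 1.611 mV.
Code 0x93B = 2363 decimal.
V_a = V_low + 2363·LSB = 3.80757 V; V_b = V_low + 2364·LSB = 3.80918 V.

[3.80757 V, 3.80918 V)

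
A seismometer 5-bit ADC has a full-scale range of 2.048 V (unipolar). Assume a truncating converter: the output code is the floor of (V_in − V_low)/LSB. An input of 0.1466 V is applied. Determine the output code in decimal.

Full-scale span = 2.048 V; LSB = 2.048/2^5 = 64.000 mV.
(V_in − V_low)/LSB = (0.1466 − 0) / 0.064 = 2.291.
Floor → code 2.

code 2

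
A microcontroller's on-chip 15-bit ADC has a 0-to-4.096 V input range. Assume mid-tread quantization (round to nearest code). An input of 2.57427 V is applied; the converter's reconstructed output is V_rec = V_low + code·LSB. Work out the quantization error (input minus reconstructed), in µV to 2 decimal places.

20.00 µV

One LSB is 4.096 V / 32768 = 125.00 µV.
Scaled input = 20594.1600 LSBs, so code = 20594.
Reconstructed: 2.57425 V.
Error = 2.57427 − 2.57425 = 2e-05 V = 20.00 µV.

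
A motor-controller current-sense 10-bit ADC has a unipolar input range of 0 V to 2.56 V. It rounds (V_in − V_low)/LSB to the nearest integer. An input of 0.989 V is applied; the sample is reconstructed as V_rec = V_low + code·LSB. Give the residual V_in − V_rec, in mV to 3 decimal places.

LSB = 2.56/2^10 = 2.500 mV.
Scaled input = 395.6000 LSBs, so code = 396.
Code 396 maps back to 0 + 396×0.0025 V = 0.99 V.
Error = 0.989 − 0.99 = -0.001 V = -1.000 mV.

-1.000 mV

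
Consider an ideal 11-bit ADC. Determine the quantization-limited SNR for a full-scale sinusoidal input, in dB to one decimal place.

68.0 dB

SNR ≈ 6.02·N + 1.76 dB = 6.02·11 + 1.76 = 67.98 dB.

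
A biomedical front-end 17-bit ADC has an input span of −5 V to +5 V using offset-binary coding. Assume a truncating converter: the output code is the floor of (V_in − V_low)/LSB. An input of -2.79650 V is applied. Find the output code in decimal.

With 131072 levels over 10 V, one step is 76.29 µV.
(V_in − V_low)/LSB = (-2.79650 − (−5)) / 7.62939e-05 = 28881.715.
⌊·⌋(28881.715) = 28881.

code 28881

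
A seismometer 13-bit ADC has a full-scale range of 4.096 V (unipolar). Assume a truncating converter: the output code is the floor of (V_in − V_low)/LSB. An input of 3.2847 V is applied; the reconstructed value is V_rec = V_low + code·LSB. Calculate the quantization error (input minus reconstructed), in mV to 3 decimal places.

0.200 mV

One LSB is 4.096 V / 8192 = 0.500 mV.
Scaled input = 6569.4000 LSBs, so code = 6569.
Reconstructed: 3.2845 V.
Difference: 0.0002 V → 0.200 mV.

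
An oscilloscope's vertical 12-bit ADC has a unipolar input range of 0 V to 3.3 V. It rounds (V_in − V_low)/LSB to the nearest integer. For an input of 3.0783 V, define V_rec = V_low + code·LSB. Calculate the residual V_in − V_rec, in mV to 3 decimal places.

-0.142 mV

One LSB is 3.3 V / 4096 = 0.806 mV.
(3.0783 − 0)/0.000805664 = 3820.8233; round gives code 3821.
Code 3821 maps back to 0 + 3821×0.000805664 V = 3.0784424 V.
Difference: -0.000142383 V → -0.142 mV.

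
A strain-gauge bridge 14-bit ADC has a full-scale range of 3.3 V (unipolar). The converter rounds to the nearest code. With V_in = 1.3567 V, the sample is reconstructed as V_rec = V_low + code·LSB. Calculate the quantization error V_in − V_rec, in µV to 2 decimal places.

-38.28 µV

Step size: 3.3 V ÷ 2^14 = 201.42 µV.
(1.3567 − 0)/0.000201416 = 6735.8099; round gives code 6736.
Code 6736 maps back to 0 + 6736×0.000201416 V = 1.3567383 V.
Difference: -3.82812e-05 V → -38.28 µV.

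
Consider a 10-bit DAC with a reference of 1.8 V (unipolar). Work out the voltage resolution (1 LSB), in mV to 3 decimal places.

Full-scale span = 1.8 V.
LSB = 1.8 / 2^10 = 1.8 / 1024 = 0.00175781 V = 1.758 mV.

1.758 mV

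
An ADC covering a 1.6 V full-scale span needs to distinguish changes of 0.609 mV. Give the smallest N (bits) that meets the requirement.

12 bits

Number of steps required ≥ 1.6 V / 0.609 mV = 2627.26.
Need 2^N ≥ 2627.26; 2^11 = 2048, 2^12 = 4096.
Minimum N = 12.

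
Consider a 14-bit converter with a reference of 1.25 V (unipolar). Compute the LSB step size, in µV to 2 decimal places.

76.29 µV

Full-scale span = 1.25 V.
LSB = 1.25 / 2^14 = 1.25 / 16384 = 7.62939e-05 V = 76.29 µV.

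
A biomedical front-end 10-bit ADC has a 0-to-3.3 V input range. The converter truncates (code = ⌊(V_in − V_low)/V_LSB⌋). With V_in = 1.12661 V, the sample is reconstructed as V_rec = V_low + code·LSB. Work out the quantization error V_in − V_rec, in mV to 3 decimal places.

LSB = 3.3/2^10 = 3.223 mV.
(1.12661 − 0)/0.00322266 = 349.5905; ⌊·⌋ gives code 349.
Reconstructed: 1.124707 V.
Difference: 0.00190297 V → 1.903 mV.

1.903 mV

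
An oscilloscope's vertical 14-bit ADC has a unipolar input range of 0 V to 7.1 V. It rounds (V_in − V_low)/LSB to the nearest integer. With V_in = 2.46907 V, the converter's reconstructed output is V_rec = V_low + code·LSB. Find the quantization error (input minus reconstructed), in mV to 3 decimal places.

-0.156 mV

Step size: 7.1 V ÷ 2^14 = 433.35 µV.
(2.46907 − 0)/0.00043335 = 5697.6398; round gives code 5698.
V_rec = 0 + 5698·0.00043335 = 2.4692261 V.
Error = 2.46907 − 2.4692261 = -0.000156074 V = -0.156 mV.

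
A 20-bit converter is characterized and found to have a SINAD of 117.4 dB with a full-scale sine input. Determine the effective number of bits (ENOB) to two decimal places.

ENOB = (SINAD − 1.76) / 6.02 = (117.4 − 1.76)/6.02 = 19.209.

19.21 bits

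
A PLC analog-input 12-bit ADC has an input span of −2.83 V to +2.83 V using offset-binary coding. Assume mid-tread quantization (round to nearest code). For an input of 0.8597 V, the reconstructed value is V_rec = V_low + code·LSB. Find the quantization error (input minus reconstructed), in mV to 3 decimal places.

0.198 mV

One LSB is 5.66 V / 4096 = 1.382 mV.
(V_in − V_low)/LSB = (0.8597 − (−2.83))/0.00138184 = 2670.1433 → code 2670 (round).
V_rec = (−2.83) + 2670·0.00138184 = 0.85950195 V.
V_in − V_rec = 0.000198047 V = 0.198 mV.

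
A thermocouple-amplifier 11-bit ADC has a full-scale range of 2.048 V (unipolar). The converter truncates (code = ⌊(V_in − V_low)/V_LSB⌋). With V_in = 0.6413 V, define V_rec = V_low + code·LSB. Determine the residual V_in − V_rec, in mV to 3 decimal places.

Step size: 2.048 V ÷ 2^11 = 1.000 mV.
(V_in − V_low)/LSB = (0.6413 − 0)/0.001 = 641.3000 → code 641 (floor).
V_rec = 0 + 641·0.001 = 0.641 V.
V_in − V_rec = 0.0003 V = 0.300 mV.

0.300 mV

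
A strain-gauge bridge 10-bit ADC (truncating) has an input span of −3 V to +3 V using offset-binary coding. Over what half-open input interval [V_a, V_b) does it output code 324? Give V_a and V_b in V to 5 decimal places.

LSB = 6/2^10 = 5.859 mV.
V_a = V_low + 324·LSB = -1.10156 V; V_b = V_low + 325·LSB = -1.0957 V.

[-1.10156 V, -1.09570 V)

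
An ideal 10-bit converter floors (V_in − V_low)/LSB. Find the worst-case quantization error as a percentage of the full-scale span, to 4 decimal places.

Truncating → worst-case error = 1 LSB = V_FS/2^10, so 100/1024 = 0.0976562 % of full scale.

0.0977 %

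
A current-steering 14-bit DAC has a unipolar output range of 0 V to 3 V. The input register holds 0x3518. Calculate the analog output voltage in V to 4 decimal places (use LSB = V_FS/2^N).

LSB = 3 V / 2^14 = 183.11 µV.
Code 0x3518 = 13592 decimal.
V_out = 0 + 13592 × 0.000183105 V = 2.48877 V.

2.4888 V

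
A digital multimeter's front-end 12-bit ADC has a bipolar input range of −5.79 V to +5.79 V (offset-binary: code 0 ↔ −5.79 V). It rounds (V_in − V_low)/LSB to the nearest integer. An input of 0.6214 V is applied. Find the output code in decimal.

Full-scale span = 11.58 V; LSB = 11.58/2^12 = 2.827 mV.
(0.6214 − (−5.79)) / 0.00282715 = 2267.797 LSBs.
round(2267.797) = 2268.

code 2268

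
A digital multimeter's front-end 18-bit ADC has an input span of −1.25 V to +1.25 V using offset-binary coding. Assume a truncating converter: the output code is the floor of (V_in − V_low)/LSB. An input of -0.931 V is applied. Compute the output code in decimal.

With 262144 levels over 2.5 V, one step is 9.54 µV.
Input sits at 33449.574 steps above V_low.
Floor → code 33449.

code 33449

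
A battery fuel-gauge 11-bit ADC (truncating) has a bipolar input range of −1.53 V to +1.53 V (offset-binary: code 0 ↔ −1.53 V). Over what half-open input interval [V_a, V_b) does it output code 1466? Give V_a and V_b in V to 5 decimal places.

[0.66041 V, 0.66190 V)

LSB = 3.06/2^11 = 1.494 mV.
V_a = V_low + 1466·LSB = 0.66041 V; V_b = V_low + 1467·LSB = 0.661904 V.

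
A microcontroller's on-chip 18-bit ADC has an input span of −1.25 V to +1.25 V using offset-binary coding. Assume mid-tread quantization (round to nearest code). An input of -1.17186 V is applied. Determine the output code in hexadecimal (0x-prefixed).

code 0x2002 (decimal 8194)

Full-scale span = 2.5 V; LSB = 2.5/2^18 = 9.54 µV.
Input sits at 8193.573 steps above V_low.
Round → code 8194.
In hexadecimal (0x-prefixed): 0x2002.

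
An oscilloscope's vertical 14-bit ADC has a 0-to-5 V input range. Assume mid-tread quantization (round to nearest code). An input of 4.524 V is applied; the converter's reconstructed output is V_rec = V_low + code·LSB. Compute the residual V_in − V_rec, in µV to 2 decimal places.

Step size: 5 V ÷ 2^14 = 305.18 µV.
(4.524 − 0)/0.000305176 = 14824.2432; round gives code 14824.
V_rec = 0 + 14824·0.000305176 = 4.5239258 V.
Difference: 7.42187e-05 V → 74.22 µV.

74.22 µV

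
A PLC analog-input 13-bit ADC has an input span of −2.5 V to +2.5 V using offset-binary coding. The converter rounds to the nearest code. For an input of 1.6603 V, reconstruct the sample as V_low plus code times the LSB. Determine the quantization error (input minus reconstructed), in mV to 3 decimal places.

One LSB is 5 V / 8192 = 0.610 mV.
(1.6603 − (−2.5))/0.000610352 = 6816.2355; round gives code 6816.
Code 6816 maps back to (−2.5) + 6816×0.000610352 V = 1.6601562 V.
Error = 1.6603 − 1.6601562 = 0.00014375 V = 0.144 mV.

0.144 mV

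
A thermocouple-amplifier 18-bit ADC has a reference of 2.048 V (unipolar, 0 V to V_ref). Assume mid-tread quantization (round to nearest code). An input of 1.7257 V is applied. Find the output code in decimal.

LSB = 2.048 V / 262144 = 7.81 µV.
(1.7257 − 0) / 7.8125e-06 = 220889.600 LSBs.
round(220889.600) = 220890.

code 220890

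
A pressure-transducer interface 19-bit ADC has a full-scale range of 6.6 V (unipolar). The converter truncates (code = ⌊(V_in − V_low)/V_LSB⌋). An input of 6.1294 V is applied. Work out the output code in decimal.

Full-scale span = 6.6 V; LSB = 6.6/2^19 = 12.59 µV.
(V_in − V_low)/LSB = (6.1294 − 0) / 1.25885e-05 = 486904.677.
Floor → code 486904.

code 486904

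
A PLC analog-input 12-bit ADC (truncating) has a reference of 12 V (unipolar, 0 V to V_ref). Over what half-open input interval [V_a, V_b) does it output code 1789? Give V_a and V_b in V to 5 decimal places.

LSB = 12/2^12 = 2.930 mV.
V_a = V_low + 1789·LSB = 5.24121 V; V_b = V_low + 1790·LSB = 5.24414 V.

[5.24121 V, 5.24414 V)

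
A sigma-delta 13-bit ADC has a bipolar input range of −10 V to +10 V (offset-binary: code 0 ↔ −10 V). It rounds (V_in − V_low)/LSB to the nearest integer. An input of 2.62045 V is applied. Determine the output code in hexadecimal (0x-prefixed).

code 0x1431 (decimal 5169)

LSB = 20 V / 8192 = 2.441 mV.
(2.62045 − (−10)) / 0.00244141 = 5169.336 LSBs.
So the output code is 5169.
In hexadecimal (0x-prefixed): 0x1431.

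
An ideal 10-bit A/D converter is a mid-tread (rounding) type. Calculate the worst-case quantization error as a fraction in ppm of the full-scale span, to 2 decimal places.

488.28 ppm

Rounding → worst-case error = ½ LSB = V_FS/2^11, so 1e+06/2048 = 488.281 ppm of full scale.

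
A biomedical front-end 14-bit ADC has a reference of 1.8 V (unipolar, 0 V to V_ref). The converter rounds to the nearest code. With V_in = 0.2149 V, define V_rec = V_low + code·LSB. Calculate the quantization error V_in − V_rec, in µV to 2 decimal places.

Step size: 1.8 V ÷ 2^14 = 109.86 µV.
(0.2149 − 0)/0.000109863 = 1956.0676; round gives code 1956.
Reconstructed: 0.21489258 V.
Difference: 7.42187e-06 V → 7.42 µV.

7.42 µV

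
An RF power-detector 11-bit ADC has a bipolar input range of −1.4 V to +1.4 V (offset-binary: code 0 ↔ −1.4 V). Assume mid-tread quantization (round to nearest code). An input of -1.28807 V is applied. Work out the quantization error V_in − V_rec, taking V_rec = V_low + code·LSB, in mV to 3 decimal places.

-0.179 mV

One LSB is 2.8 V / 2048 = 1.367 mV.
(V_in − V_low)/LSB = (-1.28807 − (−1.4))/0.00136719 = 81.8688 → code 82 (round).
V_rec = (−1.4) + 82·0.00136719 = -1.2878906 V.
V_in − V_rec = -0.000179375 V = -0.179 mV.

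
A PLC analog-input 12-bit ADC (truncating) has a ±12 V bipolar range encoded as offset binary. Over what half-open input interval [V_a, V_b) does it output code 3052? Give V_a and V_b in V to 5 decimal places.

LSB = 24/2^12 = 5.859 mV.
V_a = V_low + 3052·LSB = 5.88281 V; V_b = V_low + 3053·LSB = 5.88867 V.

[5.88281 V, 5.88867 V)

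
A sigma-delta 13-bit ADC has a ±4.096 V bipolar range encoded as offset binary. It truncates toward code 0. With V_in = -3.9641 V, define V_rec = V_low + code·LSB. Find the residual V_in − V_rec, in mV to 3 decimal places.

Step size: 8.192 V ÷ 2^13 = 1.000 mV.
(V_in − V_low)/LSB = (-3.9641 − (−4.096))/0.001 = 131.9000 → code 131 (floor).
V_rec = (−4.096) + 131·0.001 = -3.965 V.
Error = -3.9641 − (−3.965) = 0.0009 V = 0.900 mV.

0.900 mV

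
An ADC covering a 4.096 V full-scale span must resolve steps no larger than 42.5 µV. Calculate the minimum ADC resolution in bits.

Number of steps required ≥ 4.096 V / 42.5 µV = 96376.47.
Need 2^N ≥ 96376.47; 2^16 = 65536, 2^17 = 131072.
Minimum N = 17.

17 bits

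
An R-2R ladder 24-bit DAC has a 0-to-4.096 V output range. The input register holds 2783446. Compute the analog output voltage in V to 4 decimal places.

0.6796 V

LSB = 4.096 V / 2^24 = 0.24 µV.
V_out = 0 + 2783446 × 2.44141e-07 V = 0.679552 V.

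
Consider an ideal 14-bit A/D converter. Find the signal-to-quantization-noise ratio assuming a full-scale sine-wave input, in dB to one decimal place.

86.0 dB

SNR ≈ 6.02·N + 1.76 dB = 6.02·14 + 1.76 = 86.04 dB.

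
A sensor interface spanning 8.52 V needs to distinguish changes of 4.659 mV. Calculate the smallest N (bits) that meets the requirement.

11 bits

Number of steps required ≥ 8.52 V / 4.659 mV = 1828.72.
Need 2^N ≥ 1828.72; 2^10 = 1024, 2^11 = 2048.
Minimum N = 11.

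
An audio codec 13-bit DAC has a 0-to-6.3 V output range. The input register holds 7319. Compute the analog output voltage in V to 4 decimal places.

5.6286 V

LSB = 6.3 V / 2^13 = 0.769 mV.
V_out = 0 + 7319 × 0.000769043 V = 5.62863 V.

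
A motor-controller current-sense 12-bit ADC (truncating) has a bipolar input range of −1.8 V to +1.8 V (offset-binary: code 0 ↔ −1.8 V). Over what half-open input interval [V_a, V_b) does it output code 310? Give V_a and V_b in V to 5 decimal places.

[-1.52754 V, -1.52666 V)

LSB = 3.6/2^12 = 0.879 mV.
V_a = V_low + 310·LSB = -1.52754 V; V_b = V_low + 311·LSB = -1.52666 V.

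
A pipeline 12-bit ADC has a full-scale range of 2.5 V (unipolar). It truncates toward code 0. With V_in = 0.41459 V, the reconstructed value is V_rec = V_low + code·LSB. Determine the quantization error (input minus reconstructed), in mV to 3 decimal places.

LSB = 2.5/2^12 = 0.610 mV.
(V_in − V_low)/LSB = (0.41459 − 0)/0.000610352 = 679.2643 → code 679 (floor).
V_rec = 0 + 679·0.000610352 = 0.41442871 V.
Difference: 0.000161289 V → 0.161 mV.

0.161 mV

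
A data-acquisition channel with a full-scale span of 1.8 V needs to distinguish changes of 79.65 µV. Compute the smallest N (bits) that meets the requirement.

Number of steps required ≥ 1.8 V / 79.65 µV = 22598.87.
Need 2^N ≥ 22598.87; 2^14 = 16384, 2^15 = 32768.
Minimum N = 15.

15 bits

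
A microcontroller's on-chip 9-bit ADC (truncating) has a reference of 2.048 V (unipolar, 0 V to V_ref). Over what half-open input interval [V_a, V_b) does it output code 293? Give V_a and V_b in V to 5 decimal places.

LSB = 2.048/2^9 = 4.000 mV.
V_a = V_low + 293·LSB = 1.172 V; V_b = V_low + 294·LSB = 1.176 V.

[1.17200 V, 1.17600 V)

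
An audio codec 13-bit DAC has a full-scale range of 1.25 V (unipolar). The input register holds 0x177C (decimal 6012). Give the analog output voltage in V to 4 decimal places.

0.9174 V

LSB = 1.25 V / 2^13 = 152.59 µV.
Code 0x177C = 6012 decimal.
V_out = 0 + 6012 × 0.000152588 V = 0.917358 V.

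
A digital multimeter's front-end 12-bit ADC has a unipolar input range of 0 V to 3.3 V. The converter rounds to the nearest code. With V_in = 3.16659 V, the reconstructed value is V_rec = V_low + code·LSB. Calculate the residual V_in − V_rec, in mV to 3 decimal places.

0.330 mV

LSB = 3.3/2^12 = 0.806 mV.
(V_in − V_low)/LSB = (3.16659 − 0)/0.000805664 = 3930.4099 → code 3930 (round).
Code 3930 maps back to 0 + 3930×0.000805664 V = 3.1662598 V.
V_in − V_rec = 0.000330234 V = 0.330 mV.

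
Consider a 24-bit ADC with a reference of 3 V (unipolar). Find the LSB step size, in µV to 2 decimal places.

Full-scale span = 3 V.
LSB = 3 / 2^24 = 3 / 16777216 = 1.78814e-07 V = 0.18 µV.

0.18 µV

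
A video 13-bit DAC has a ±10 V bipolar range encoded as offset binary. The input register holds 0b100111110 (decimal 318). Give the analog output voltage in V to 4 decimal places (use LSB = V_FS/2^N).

LSB = 20 V / 2^13 = 2.441 mV.
Code 0b100111110 = 318 decimal.
V_out = (−10) + 318 × 0.00244141 V = -9.22363 V.

-9.2236 V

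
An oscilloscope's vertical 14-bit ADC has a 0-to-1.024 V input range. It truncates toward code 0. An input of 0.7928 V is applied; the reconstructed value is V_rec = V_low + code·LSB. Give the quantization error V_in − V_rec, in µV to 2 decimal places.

50.00 µV

LSB = 1.024/2^14 = 62.50 µV.
(0.7928 − 0)/6.25e-05 = 12684.8000; ⌊·⌋ gives code 12684.
V_rec = 0 + 12684·6.25e-05 = 0.79275 V.
Error = 0.7928 − 0.79275 = 5e-05 V = 50.00 µV.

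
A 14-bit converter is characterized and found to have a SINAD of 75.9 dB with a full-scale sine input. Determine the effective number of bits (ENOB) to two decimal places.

12.32 bits

ENOB = (SINAD − 1.76) / 6.02 = (75.9 − 1.76)/6.02 = 12.316.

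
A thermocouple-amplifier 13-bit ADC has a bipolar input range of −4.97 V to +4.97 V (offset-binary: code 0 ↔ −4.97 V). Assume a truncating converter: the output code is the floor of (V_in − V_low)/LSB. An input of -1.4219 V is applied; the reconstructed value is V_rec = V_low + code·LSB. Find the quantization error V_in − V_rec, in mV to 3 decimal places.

LSB = 9.94/2^13 = 1.213 mV.
(V_in − V_low)/LSB = (-1.4219 − (−4.97))/0.00121338 = 2924.1484 → code 2924 (floor).
Code 2924 maps back to (−4.97) + 2924×0.00121338 V = -1.4220801 V.
V_in − V_rec = 0.000180078 V = 0.180 mV.

0.180 mV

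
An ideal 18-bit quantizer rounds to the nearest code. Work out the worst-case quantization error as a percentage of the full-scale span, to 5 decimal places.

Rounding → worst-case error = ½ LSB = V_FS/2^19, so 100/524288 = 0.000190735 % of full scale.

0.00019 %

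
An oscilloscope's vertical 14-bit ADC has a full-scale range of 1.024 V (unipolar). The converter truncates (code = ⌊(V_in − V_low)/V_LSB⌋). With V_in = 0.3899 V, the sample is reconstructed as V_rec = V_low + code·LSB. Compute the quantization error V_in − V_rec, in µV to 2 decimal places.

25.00 µV

LSB = 1.024/2^14 = 62.50 µV.
Scaled input = 6238.4000 LSBs, so code = 6238.
V_rec = 0 + 6238·6.25e-05 = 0.389875 V.
Error = 0.3899 − 0.389875 = 2.5e-05 V = 25.00 µV.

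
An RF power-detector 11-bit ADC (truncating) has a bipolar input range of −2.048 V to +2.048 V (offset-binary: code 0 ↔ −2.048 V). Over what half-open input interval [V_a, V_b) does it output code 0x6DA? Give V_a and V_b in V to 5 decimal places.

LSB = 4.096/2^11 = 2.000 mV.
Code 0x6DA = 1754 decimal.
V_a = V_low + 1754·LSB = 1.46 V; V_b = V_low + 1755·LSB = 1.462 V.

[1.46000 V, 1.46200 V)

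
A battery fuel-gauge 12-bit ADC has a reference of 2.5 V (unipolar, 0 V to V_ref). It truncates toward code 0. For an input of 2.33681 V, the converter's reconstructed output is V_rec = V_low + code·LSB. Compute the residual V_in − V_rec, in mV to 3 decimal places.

0.384 mV

One LSB is 2.5 V / 4096 = 0.610 mV.
Scaled input = 3828.6295 LSBs, so code = 3828.
Reconstructed: 2.3364258 V.
Error = 2.33681 − 2.3364258 = 0.000384219 V = 0.384 mV.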